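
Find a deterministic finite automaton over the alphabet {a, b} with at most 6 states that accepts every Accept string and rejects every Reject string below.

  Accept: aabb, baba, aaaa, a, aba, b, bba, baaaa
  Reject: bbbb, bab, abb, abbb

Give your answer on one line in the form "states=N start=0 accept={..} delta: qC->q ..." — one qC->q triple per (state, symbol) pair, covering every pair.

states=4 start=0 accept={1,2} delta: 0a->1 0b->1 1a->2 1b->3 2a->0 2b->0 3a->1 3b->3

Grow the machine one transition at a time. Run the examples from 0; the earliest place one falls off (shortest prefix, ties alphabetical) gets sent to the lowest-numbered state that keeps every Accept/Reject pair distinguishable — a pair clashes when both reach the same state with identical unread suffix — and to a fresh state only if none does.
a: 0a undefined. 0a->0: no, aabb/abb meet in 0 with "bb" left. Open state 1: 0a->1.
b: 0b undefined. 0b->0: no, b/bbbb meet in 0. 0b->1: ok.
aa: 1a undefined. 1a->0: no, a/bab meet in 1. 1a->1: no, aabb/abb meet in 1 with "bb" left. Open state 2: 1a->2.
ab: 1b undefined. 1b->0: no, a/abb meet in 1. 1b->1: no, a/bbbb meet in 1. 1b->2: no, aabb/bbbb meet in 2 with "bb" left. Open state 3: 1b->3.
aaa: 2a undefined. 2a->0: ok.
aab: 2b undefined. 2b->0: ok.
aba: 3a undefined. 3a->0: no, aba/bab meet in 0. 3a->1: ok.
abb: 3b undefined. 3b->0: no, aabb/bbbb meet in 1. 3b->1: no, aabb/abb meet in 1. 3b->2: no, baaaa/abb meet in 2. 3b->3: ok.
All examples now run through 4 states with every (state, symbol) defined. Accept strings end in {1,2}, Reject strings end in {0,3}; accept={1,2}.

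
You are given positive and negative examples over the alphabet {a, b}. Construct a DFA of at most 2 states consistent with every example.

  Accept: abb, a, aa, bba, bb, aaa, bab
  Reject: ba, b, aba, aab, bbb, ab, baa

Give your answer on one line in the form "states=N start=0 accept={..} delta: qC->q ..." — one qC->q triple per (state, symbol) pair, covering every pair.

Fold the examples into a partial DFA from state 0: repeatedly fix the first undefined (state, symbol) met by the shortest-then-alphabetical prefix, trying targets in increasing order and rejecting any under which an Accept and a Reject string meet in one state with the same remainder; add a state when all current targets are rejected. Accepting states are where Accept strings end.
a: 0a undefined. 0a->0: ok.
b: 0b undefined. 0b->0: no, abb/ba meet in 0. Open state 1: 0b->1.
ba: 1a undefined. 1a->0: no, a/ba meet in 0. 1a->1: ok.
bb: 1b undefined. 1b->0: ok.
All examples now run through 2 states with every (state, symbol) defined. Accept strings end in {0}, Reject strings end in {1}; accept={0}.

states=2 start=0 accept={0} delta: 0a->0 0b->1 1a->1 1b->0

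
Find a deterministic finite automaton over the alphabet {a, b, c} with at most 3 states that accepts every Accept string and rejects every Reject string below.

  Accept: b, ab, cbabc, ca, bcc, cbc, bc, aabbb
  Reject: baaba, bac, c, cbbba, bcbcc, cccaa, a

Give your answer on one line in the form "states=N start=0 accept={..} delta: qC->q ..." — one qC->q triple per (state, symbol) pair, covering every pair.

states=3 start=0 accept={1} delta: 0a->0 0b->1 0c->2 1a->0 1b->0 1c->1 2a->1 2b->1 2c->0

Fold the examples into a partial DFA from state 0: repeatedly fix the first undefined (state, symbol) met by the shortest-then-alphabetical prefix, trying targets in increasing order and rejecting any under which an Accept and a Reject string meet in one state with the same remainder; add a state when all current targets are rejected. Accepting states are where Accept strings end.
a: 0a undefined. 0a->0: ok.
b: 0b undefined. 0b->0: no, b/baaba meet in 0. Open state 1: 0b->1.
c: 0c undefined. 0c->0: no, ca/c meet in 0. 0c->1: no, b/c meet in 1. Open state 2: 0c->2.
ba: 1a undefined. 1a->0: ok.
bc: 1c undefined. 1c->0: no, bcc/bac meet in 2. 1c->1: ok.
ca: 2a undefined. 2a->0: no, ca/baaba meet in 0. 2a->1: ok.
cb: 2b undefined. 2b->0: no, cbc/bac meet in 2. 2b->1: ok.
cc: 2c undefined. 2c->0: ok.
bcb: 1b undefined. 1b->0: ok.
All examples now run through 3 states with every (state, symbol) defined. Accept strings end in {1}, Reject strings end in {0,2}; accept={1}.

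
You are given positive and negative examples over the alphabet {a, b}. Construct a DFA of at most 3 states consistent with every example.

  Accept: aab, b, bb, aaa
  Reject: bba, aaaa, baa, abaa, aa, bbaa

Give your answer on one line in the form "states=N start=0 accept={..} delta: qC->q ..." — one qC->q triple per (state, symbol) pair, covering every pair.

states=3 start=0 accept={0} delta: 0a->1 0b->0 1a->2 1b->0 2a->0 2b->0

Grow the machine one transition at a time. Run the examples from 0; the earliest place one falls off (shortest prefix, ties alphabetical) gets sent to the lowest-numbered state that keeps every Accept/Reject pair distinguishable — a pair clashes when both reach the same state with identical unread suffix — and to a fresh state only if none does.
a: 0a undefined. 0a->0: no, aaa/aaaa meet in 0. Open state 1: 0a->1.
b: 0b undefined. 0b->0: ok.
aa: 1a undefined. 1a->0: no, aab/aaaa meet in 0. 1a->1: no, aaa/bba meet in 1. Open state 2: 1a->2.
ab: 1b undefined. 1b->0: ok.
aaa: 2a undefined. 2a->0: ok.
aab: 2b undefined. 2b->0: ok.
All examples now run through 3 states with every (state, symbol) defined. Accept strings end in {0}, Reject strings end in {1,2}; accept={0}.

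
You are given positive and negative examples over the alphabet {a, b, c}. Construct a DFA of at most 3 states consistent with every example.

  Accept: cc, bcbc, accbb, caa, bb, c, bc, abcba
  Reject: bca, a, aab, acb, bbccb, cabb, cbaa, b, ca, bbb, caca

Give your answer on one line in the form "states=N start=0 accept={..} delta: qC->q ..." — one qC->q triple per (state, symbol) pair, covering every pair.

Grow the machine one transition at a time. Run the examples from 0; the earliest place one falls off (shortest prefix, ties alphabetical) gets sent to the lowest-numbered state that keeps every Accept/Reject pair distinguishable — a pair clashes when both reach the same state with identical unread suffix — and to a fresh state only if none does.
a: 0a undefined. 0a->0: ok.
b: 0b undefined. 0b->0: no, bb/a meet in 0. Open state 1: 0b->1.
c: 0c undefined. 0c->0: no, cc/a meet in 0. 0c->1: no, bb/acb meet in 1 with "b" left. Open state 2: 0c->2.
bb: 1b undefined. 1b->0: no, bb/a meet in 0. 1b->1: no, bb/aab meet in 1. 1b->2: ok.
bc: 1c undefined. 1c->0: no, bcbc/bca meet in 0. 1c->1: no, bc/aab meet in 1. 1c->2: ok.
ca: 2a undefined. 2a->0: no, caa/bca meet in 0. 2a->1: ok.
cb: 2b undefined. 2b->0: no, abcba/a meet in 0. 2b->1: ok.
cc: 2c undefined. 2c->0: no, cc/a meet in 0. 2c->1: no, cc/bca meet in 1. 2c->2: ok.
caa: 1a undefined. 1a->0: no, caa/a meet in 0. 1a->1: no, caa/bca meet in 1. 1a->2: ok.
All examples now run through 3 states with every (state, symbol) defined. Accept strings end in {2}, Reject strings end in {0,1}; accept={2}.

states=3 start=0 accept={2} delta: 0a->0 0b->1 0c->2 1a->2 1b->2 1c->2 2a->1 2b->1 2c->2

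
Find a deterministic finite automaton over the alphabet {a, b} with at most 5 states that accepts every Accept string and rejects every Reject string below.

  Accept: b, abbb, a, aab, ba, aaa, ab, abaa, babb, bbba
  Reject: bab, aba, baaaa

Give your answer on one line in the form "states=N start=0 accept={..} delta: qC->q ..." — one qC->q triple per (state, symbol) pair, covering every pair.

State merging on the prefix tree: take the shortest (then alphabetical) example prefix whose next move is undefined and point that move at state 0, else 1, else 2, ...; a target is out if some Accept/Reject pair would then sit in one state with the same input left (inseparable). If every existing state is out, open a new one.
a: 0a undefined. 0a->0: no, ba/aba meet in 0 with "ba" left. Open state 1: 0a->1.
b: 0b undefined. 0b->0: no, ab/bab meet in 1 with "b" left. 0b->1: no, aab/bab meet in 1 with "ab" left. Open state 2: 0b->2.
aa: 1a undefined. 1a->0: ok.
ab: 1b undefined. 1b->0: no, a/aba meet in 1. 1b->1: ok.
ba: 2a undefined. 2a->0: no, b/bab meet in 2. 2a->1: no, abbb/bab meet in 1. 2a->2: no, b/baaaa meet in 2. Open state 3: 2a->3.
bb: 2b undefined. 2b->0: ok.
baa: 3a undefined. 3a->0: ok.
bab: 3b undefined. 3b->0: ok.
All examples now run through 4 states with every (state, symbol) defined. Accept strings end in {1,2,3}, Reject strings end in {0}; accept={1,2,3}.

states=4 start=0 accept={1,2,3} delta: 0a->1 0b->2 1a->0 1b->1 2a->3 2b->0 3a->0 3b->0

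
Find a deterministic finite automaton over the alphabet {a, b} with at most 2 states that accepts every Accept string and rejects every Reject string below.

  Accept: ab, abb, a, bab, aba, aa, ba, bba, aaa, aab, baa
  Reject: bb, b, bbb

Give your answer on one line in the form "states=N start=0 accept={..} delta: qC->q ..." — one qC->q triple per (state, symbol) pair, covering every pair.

State merging on the prefix tree: take the shortest (then alphabetical) example prefix whose next move is undefined and point that move at state 0, else 1, else 2, ...; a target is out if some Accept/Reject pair would then sit in one state with the same input left (inseparable). If every existing state is out, open a new one.
a: 0a undefined. 0a->0: no, ab/b meet in 0 with "b" left. Open state 1: 0a->1.
b: 0b undefined. 0b->0: ok.
aa: 1a undefined. 1a->0: no, aa/bb meet in 0. 1a->1: ok.
ab: 1b undefined. 1b->0: no, ab/bb meet in 0. 1b->1: ok.
All examples now run through 2 states with every (state, symbol) defined. Accept strings end in {1}, Reject strings end in {0}; accept={1}.

states=2 start=0 accept={1} delta: 0a->1 0b->0 1a->1 1b->1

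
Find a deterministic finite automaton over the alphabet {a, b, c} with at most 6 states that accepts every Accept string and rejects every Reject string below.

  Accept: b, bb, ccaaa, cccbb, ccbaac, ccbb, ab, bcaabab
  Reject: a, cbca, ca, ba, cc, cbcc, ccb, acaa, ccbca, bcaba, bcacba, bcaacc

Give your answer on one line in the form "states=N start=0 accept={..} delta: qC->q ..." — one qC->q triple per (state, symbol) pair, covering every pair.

Grow the machine one transition at a time. Run the examples from 0; the earliest place one falls off (shortest prefix, ties alphabetical) gets sent to the lowest-numbered state that keeps every Accept/Reject pair distinguishable — a pair clashes when both reach the same state with identical unread suffix — and to a fresh state only if none does.
a: 0a undefined. 0a->0: ok.
b: 0b undefined. 0b->0: no, b/a meet in 0. Open state 1: 0b->1.
c: 0c undefined. 0c->0: no, b/ccb meet in 1. 0c->1: ok.
ba: 1a undefined. 1a->0: ok.
bb: 1b undefined. 1b->0: no, bb/a meet in 0. 1b->1: ok.
bc: 1c undefined. 1c->0: no, b/cbcc meet in 1. 1c->1: no, b/cc meet in 1. Open state 2: 1c->2.
bca: 2a undefined. 2a->0: no, ccaaa/a meet in 0. 2a->1: no, b/cbca meet in 1. 2a->2: no, ccaaa/cbca meet in 2. Open state 3: 2a->3.
ccb: 2b undefined. 2b->0: ok.
ccc: 2c undefined. 2c->0: ok.
bcaa: 3a undefined. 3a->0: no, ccaaa/a meet in 0. 3a->1: no, ccaaa/a meet in 0. 3a->2: no, b/bcaacc meet in 1. 3a->3: no, ccaaa/cbca meet in 3. Open state 4: 3a->4.
bcab: 3b undefined. 3b->0: ok.
bcac: 3c undefined. 3c->0: ok.
bcaab: 4b undefined. 4b->0: ok.
bcaac: 4c undefined. 4c->0: no, b/bcaacc meet in 1. 4c->1: ok.
ccaaa: 4a undefined. 4a->0: no, ccaaa/a meet in 0. 4a->1: ok.
All examples now run through 5 states with every (state, symbol) defined. Accept strings end in {1}, Reject strings end in {0,2,3}; accept={1}.

states=5 start=0 accept={1} delta: 0a->0 0b->1 0c->1 1a->0 1b->1 1c->2 2a->3 2b->0 2c->0 3a->4 3b->0 3c->0 4a->1 4b->0 4c->1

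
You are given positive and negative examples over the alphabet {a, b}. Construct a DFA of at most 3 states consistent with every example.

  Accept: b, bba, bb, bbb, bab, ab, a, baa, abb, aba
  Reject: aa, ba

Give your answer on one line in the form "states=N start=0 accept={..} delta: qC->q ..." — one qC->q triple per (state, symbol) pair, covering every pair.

Fold the examples into a partial DFA from state 0: repeatedly fix the first undefined (state, symbol) met by the shortest-then-alphabetical prefix, trying targets in increasing order and rejecting any under which an Accept and a Reject string meet in one state with the same remainder; add a state when all current targets are rejected. Accepting states are where Accept strings end.
a: 0a undefined. 0a->0: no, a/aa meet in 0. Open state 1: 0a->1.
b: 0b undefined. 0b->0: no, bba/ba meet in 1. 0b->1: ok.
aa: 1a undefined. 1a->0: ok.
ab: 1b undefined. 1b->0: no, bb/aa meet in 0. 1b->1: no, bba/aa meet in 0. Open state 2: 1b->2.
aba: 2a undefined. 2a->0: no, bba/aa meet in 0. 2a->1: ok.
abb: 2b undefined. 2b->0: no, bbb/aa meet in 0. 2b->1: ok.
All examples now run through 3 states with every (state, symbol) defined. Accept strings end in {1,2}, Reject strings end in {0}; accept={1,2}.

states=3 start=0 accept={1,2} delta: 0a->1 0b->1 1a->0 1b->2 2a->1 2b->1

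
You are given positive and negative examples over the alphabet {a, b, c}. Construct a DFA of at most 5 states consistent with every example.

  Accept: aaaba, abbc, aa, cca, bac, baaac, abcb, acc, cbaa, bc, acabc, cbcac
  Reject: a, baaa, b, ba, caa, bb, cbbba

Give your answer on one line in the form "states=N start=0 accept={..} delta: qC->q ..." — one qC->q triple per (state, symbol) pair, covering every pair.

Grow the machine one transition at a time. Run the examples from 0; the earliest place one falls off (shortest prefix, ties alphabetical) gets sent to the lowest-numbered state that keeps every Accept/Reject pair distinguishable — a pair clashes when both reach the same state with identical unread suffix — and to a fresh state only if none does.
a: 0a undefined. 0a->0: no, aaaba/ba meet in 0 with "ba" left. Open state 1: 0a->1.
b: 0b undefined. 0b->0: ok.
c: 0c undefined. 0c->0: no, aa/caa meet in 1 with "a" left. 0c->1: no, bc/a meet in 1. Open state 2: 0c->2.
aa: 1a undefined. 1a->0: no, aa/b meet in 0. 1a->1: no, aa/a meet in 1. 1a->2: ok.
ab: 1b undefined. 1b->0: ok.
ac: 1c undefined. 1c->0: no, bac/b meet in 0. 1c->1: no, bac/a meet in 1. 1c->2: ok.
ca: 2a undefined. 2a->0: no, aaaba/a meet in 1. 2a->1: no, aaaba/a meet in 1. 2a->2: no, abbc/baaa meet in 2. Open state 3: 2a->3.
cb: 2b undefined. 2b->0: no, abcb/b meet in 0. 2b->1: no, abcb/a meet in 1. 2b->2: no, cbaa/caa meet in 3 with "a" left. 2b->3: no, abcb/baaa meet in 3. Open state 4: 2b->4.
cc: 2c undefined. 2c->0: no, cca/a meet in 1. 2c->1: no, acc/a meet in 1. 2c->2: no, cca/baaa meet in 3. 2c->3: no, cca/caa meet in 3 with "a" left. 2c->4: ok.
caa: 3a undefined. 3a->0: ok.
cba: 4a undefined. 4a->0: no, cca/b meet in 0. 4a->1: no, cca/a meet in 1. 4a->2: no, cbaa/baaa meet in 3. 4a->3: no, cca/baaa meet in 3. 4a->4: ok.
cbb: 4b undefined. 4b->0: ok.
cbc: 4c undefined. 4c->0: ok.
aaab: 3b undefined. 3b->0: no, aaaba/a meet in 1. 3b->1: ok.
baaac: 3c undefined. 3c->0: no, baaac/b meet in 0. 3c->1: no, baaac/a meet in 1. 3c->2: ok.
All examples now run through 5 states with every (state, symbol) defined. Accept strings end in {2,4}, Reject strings end in {0,1,3}; accept={2,4}.

states=5 start=0 accept={2,4} delta: 0a->1 0b->0 0c->2 1a->2 1b->0 1c->2 2a->3 2b->4 2c->4 3a->0 3b->1 3c->2 4a->4 4b->0 4c->0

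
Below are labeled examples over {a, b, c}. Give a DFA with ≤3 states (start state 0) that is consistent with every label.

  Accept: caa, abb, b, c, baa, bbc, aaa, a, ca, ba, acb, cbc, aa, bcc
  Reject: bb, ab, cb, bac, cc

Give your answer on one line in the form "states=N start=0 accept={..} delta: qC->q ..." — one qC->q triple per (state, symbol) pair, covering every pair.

states=2 start=0 accept={1} delta: 0a->1 0b->1 0c->1 1a->1 1b->0 1c->0

Fold the examples into a partial DFA from state 0: repeatedly fix the first undefined (state, symbol) met by the shortest-then-alphabetical prefix, trying targets in increasing order and rejecting any under which an Accept and a Reject string meet in one state with the same remainder; add a state when all current targets are rejected. Accepting states are where Accept strings end.
a: 0a undefined. 0a->0: no, abb/bb meet in 0 with "bb" left. Open state 1: 0a->1.
b: 0b undefined. 0b->0: no, b/bb meet in 0. 0b->1: ok.
c: 0c undefined. 0c->0: no, b/cb meet in 1. 0c->1: ok.
aa: 1a undefined. 1a->0: no, caa/bac meet in 1. 1a->1: ok.
ab: 1b undefined. 1b->0: ok.
ac: 1c undefined. 1c->0: ok.
All examples now run through 2 states with every (state, symbol) defined. Accept strings end in {1}, Reject strings end in {0}; accept={1}.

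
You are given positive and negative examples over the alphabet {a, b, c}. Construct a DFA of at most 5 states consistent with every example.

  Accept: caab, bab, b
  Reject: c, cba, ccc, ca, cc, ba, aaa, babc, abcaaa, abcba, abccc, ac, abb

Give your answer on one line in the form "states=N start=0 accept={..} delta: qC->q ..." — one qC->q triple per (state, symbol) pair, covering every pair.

states=2 start=0 accept={1} delta: 0a->0 0b->1 0c->0 1a->0 1b->0 1c->0

Grow the machine one transition at a time. Run the examples from 0; the earliest place one falls off (shortest prefix, ties alphabetical) gets sent to the lowest-numbered state that keeps every Accept/Reject pair distinguishable — a pair clashes when both reach the same state with identical unread suffix — and to a fresh state only if none does.
a: 0a undefined. 0a->0: ok.
b: 0b undefined. 0b->0: no, bab/ba meet in 0. Open state 1: 0b->1.
c: 0c undefined. 0c->0: ok.
ba: 1a undefined. 1a->0: ok.
abb: 1b undefined. 1b->0: ok.
abc: 1c undefined. 1c->0: ok.
All examples now run through 2 states with every (state, symbol) defined. Accept strings end in {1}, Reject strings end in {0}; accept={1}.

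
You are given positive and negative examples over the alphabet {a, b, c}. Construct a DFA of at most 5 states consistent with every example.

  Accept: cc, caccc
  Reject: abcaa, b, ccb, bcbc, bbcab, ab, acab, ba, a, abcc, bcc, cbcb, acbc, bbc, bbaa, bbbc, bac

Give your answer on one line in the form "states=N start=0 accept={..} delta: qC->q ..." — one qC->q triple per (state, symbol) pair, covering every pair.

states=4 start=0 accept={3} delta: 0a->0 0b->1 0c->1 1a->2 1b->2 1c->3 2a->0 2b->0 2c->0 3a->0 3b->0 3c->0

Fold the examples into a partial DFA from state 0: repeatedly fix the first undefined (state, symbol) met by the shortest-then-alphabetical prefix, trying targets in increasing order and rejecting any under which an Accept and a Reject string meet in one state with the same remainder; add a state when all current targets are rejected. Accepting states are where Accept strings end.
a: 0a undefined. 0a->0: ok.
b: 0b undefined. 0b->0: no, cc/abcc meet in 0 with "cc" left. Open state 1: 0b->1.
c: 0c undefined. 0c->0: no, cc/a meet in 0. 0c->1: ok.
ba: 1a undefined. 1a->0: no, caccc/abcc meet in 1 with "cc" left. 1a->1: no, cc/bac meet in 1 with "c" left. Open state 2: 1a->2.
bb: 1b undefined. 1b->0: no, cc/bbbc meet in 1 with "c" left. 1b->1: no, cc/acbc meet in 1 with "c" left. 1b->2: ok.
bc: 1c undefined. 1c->0: no, cc/abcaa meet in 0. 1c->1: no, cc/b meet in 1. 1c->2: no, cc/ba meet in 2. Open state 3: 1c->3.
bac: 2c undefined. 2c->0: ok.
bba: 2a undefined. 2a->0: ok.
bbb: 2b undefined. 2b->0: ok.
bcb: 3b undefined. 3b->0: ok.
bcc: 3c undefined. 3c->0: ok.
abca: 3a undefined. 3a->0: ok.
All examples now run through 4 states with every (state, symbol) defined. Accept strings end in {3}, Reject strings end in {0,1,2}; accept={3}.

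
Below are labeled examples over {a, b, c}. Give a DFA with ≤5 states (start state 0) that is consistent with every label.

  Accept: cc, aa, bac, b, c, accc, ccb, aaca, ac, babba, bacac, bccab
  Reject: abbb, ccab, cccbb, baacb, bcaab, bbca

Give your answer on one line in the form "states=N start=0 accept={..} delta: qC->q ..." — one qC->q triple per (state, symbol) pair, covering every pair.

Grow the machine one transition at a time. Run the examples from 0; the earliest place one falls off (shortest prefix, ties alphabetical) gets sent to the lowest-numbered state that keeps every Accept/Reject pair distinguishable — a pair clashes when both reach the same state with identical unread suffix — and to a fresh state only if none does.
a: 0a undefined. 0a->0: ok.
b: 0b undefined. 0b->0: no, aa/abbb meet in 0. Open state 1: 0b->1.
c: 0c undefined. 0c->0: no, b/ccab meet in 1. 0c->1: ok.
ba: 1a undefined. 1a->0: ok.
bb: 1b undefined. 1b->0: no, aa/baacb meet in 0. 1b->1: no, bac/abbb meet in 1. Open state 2: 1b->2.
bc: 1c undefined. 1c->0: no, bac/ccab meet in 1. 1c->1: no, cc/ccab meet in 1. 1c->2: no, cc/baacb meet in 2. Open state 3: 1c->3.
bbc: 2c undefined. 2c->0: no, aa/bbca meet in 0. 2c->1: no, aa/bbca meet in 0. 2c->2: no, babba/bbca meet in 2 with "a" left. 2c->3: ok.
bca: 3a undefined. 3a->0: no, aa/bbca meet in 0. 3a->1: no, bac/bcaab meet in 1. 3a->2: ok.
bcc: 3c undefined. 3c->0: ok.
ccb: 3b undefined. 3b->0: ok.
abbb: 2b undefined. 2b->0: no, aa/abbb meet in 0. 2b->1: no, bac/abbb meet in 1. 2b->2: ok.
bcaa: 2a undefined. 2a->0: no, bac/bcaab meet in 1. 2a->1: ok.
All examples now run through 4 states with every (state, symbol) defined. Accept strings end in {0,1,3}, Reject strings end in {2}; accept={0,1,3}.

states=4 start=0 accept={0,1,3} delta: 0a->0 0b->1 0c->1 1a->0 1b->2 1c->3 2a->1 2b->2 2c->3 3a->2 3b->0 3c->0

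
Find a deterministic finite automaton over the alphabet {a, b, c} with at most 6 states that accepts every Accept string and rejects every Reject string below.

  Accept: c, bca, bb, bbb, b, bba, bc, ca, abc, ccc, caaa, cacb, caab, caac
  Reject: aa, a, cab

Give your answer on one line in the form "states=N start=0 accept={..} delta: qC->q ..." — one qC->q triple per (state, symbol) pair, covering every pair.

Grow the machine one transition at a time. Run the examples from 0; the earliest place one falls off (shortest prefix, ties alphabetical) gets sent to the lowest-numbered state that keeps every Accept/Reject pair distinguishable — a pair clashes when both reach the same state with identical unread suffix — and to a fresh state only if none does.
a: 0a undefined. 0a->0: ok.
b: 0b undefined. 0b->0: no, bb/aa meet in 0. Open state 1: 0b->1.
c: 0c undefined. 0c->0: no, c/aa meet in 0. 0c->1: ok.
bb: 1b undefined. 1b->0: no, bb/aa meet in 0. 1b->1: ok.
bc: 1c undefined. 1c->0: no, bca/aa meet in 0. 1c->1: ok.
ca: 1a undefined. 1a->0: no, c/cab meet in 1. 1a->1: no, c/cab meet in 1. Open state 2: 1a->2.
caa: 2a undefined. 2a->0: no, caaa/aa meet in 0. 2a->1: ok.
cab: 2b undefined. 2b->0: ok.
cac: 2c undefined. 2c->0: ok.
All examples now run through 3 states with every (state, symbol) defined. Accept strings end in {1,2}, Reject strings end in {0}; accept={1,2}.

states=3 start=0 accept={1,2} delta: 0a->0 0b->1 0c->1 1a->2 1b->1 1c->1 2a->1 2b->0 2c->0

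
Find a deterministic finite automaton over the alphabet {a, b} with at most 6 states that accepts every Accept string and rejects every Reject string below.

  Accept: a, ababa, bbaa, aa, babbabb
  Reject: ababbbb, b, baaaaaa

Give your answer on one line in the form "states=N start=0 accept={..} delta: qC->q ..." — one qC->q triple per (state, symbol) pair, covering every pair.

states=4 start=0 accept={0,2} delta: 0a->0 0b->1 1a->1 1b->2 2a->0 2b->3 3a->0 3b->0

Grow the machine one transition at a time. Run the examples from 0; the earliest place one falls off (shortest prefix, ties alphabetical) gets sent to the lowest-numbered state that keeps every Accept/Reject pair distinguishable — a pair clashes when both reach the same state with identical unread suffix — and to a fresh state only if none does.
a: 0a undefined. 0a->0: ok.
b: 0b undefined. 0b->0: no, a/ababbbb meet in 0. Open state 1: 0b->1.
ba: 1a undefined. 1a->0: no, a/baaaaaa meet in 0. 1a->1: ok.
bb: 1b undefined. 1b->0: no, babbabb/ababbbb meet in 1. 1b->1: no, ababa/ababbbb meet in 1. Open state 2: 1b->2.
bba: 2a undefined. 2a->0: ok.
babb: 2b undefined. 2b->0: no, babbabb/ababbbb meet in 2. 2b->1: no, babbabb/ababbbb meet in 1. 2b->2: no, babbabb/ababbbb meet in 2. Open state 3: 2b->3.
babba: 3a undefined. 3a->0: ok.
ababbb: 3b undefined. 3b->0: ok.
All examples now run through 4 states with every (state, symbol) defined. Accept strings end in {0,2}, Reject strings end in {1}; accept={0,2}.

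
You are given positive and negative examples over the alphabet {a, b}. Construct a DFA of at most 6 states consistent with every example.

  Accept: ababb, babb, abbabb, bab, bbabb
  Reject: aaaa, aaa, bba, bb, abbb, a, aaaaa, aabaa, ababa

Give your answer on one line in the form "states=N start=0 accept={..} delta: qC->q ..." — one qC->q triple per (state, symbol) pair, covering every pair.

states=4 start=0 accept={3} delta: 0a->0 0b->1 1a->2 1b->1 2a->0 2b->3 3a->0 3b->3

Grow the machine one transition at a time. Run the examples from 0; the earliest place one falls off (shortest prefix, ties alphabetical) gets sent to the lowest-numbered state that keeps every Accept/Reject pair distinguishable — a pair clashes when both reach the same state with identical unread suffix — and to a fresh state only if none does.
a: 0a undefined. 0a->0: ok.
b: 0b undefined. 0b->0: no, ababb/aaaa meet in 0. Open state 1: 0b->1.
ba: 1a undefined. 1a->0: no, ababb/bb meet in 1 with "b" left. 1a->1: no, ababb/abbb meet in 1 with "bb" left. Open state 2: 1a->2.
bb: 1b undefined. 1b->0: no, abbabb/aaaa meet in 0. 1b->1: ok.
bab: 2b undefined. 2b->0: no, ababb/bb meet in 1. 2b->1: no, ababb/bb meet in 1. 2b->2: no, ababb/bba meet in 2. Open state 3: 2b->3.
babb: 3b undefined. 3b->0: no, ababb/aaaa meet in 0. 3b->1: no, ababb/bb meet in 1. 3b->2: no, ababb/bba meet in 2. 3b->3: ok.
aabaa: 2a undefined. 2a->0: ok.
ababa: 3a undefined. 3a->0: ok.
All examples now run through 4 states with every (state, symbol) defined. Accept strings end in {3}, Reject strings end in {0,1,2}; accept={3}.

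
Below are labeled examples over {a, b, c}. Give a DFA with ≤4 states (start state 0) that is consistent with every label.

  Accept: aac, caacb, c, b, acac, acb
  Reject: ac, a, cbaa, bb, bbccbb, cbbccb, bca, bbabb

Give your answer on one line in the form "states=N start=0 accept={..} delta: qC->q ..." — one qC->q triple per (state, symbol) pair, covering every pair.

states=4 start=0 accept={0,2} delta: 0a->1 0b->2 0c->0 1a->0 1b->0 1c->1 2a->0 2b->3 2c->0 3a->0 3b->3 3c->3

Fold the examples into a partial DFA from state 0: repeatedly fix the first undefined (state, symbol) met by the shortest-then-alphabetical prefix, trying targets in increasing order and rejecting any under which an Accept and a Reject string meet in one state with the same remainder; add a state when all current targets are rejected. Accepting states are where Accept strings end.
a: 0a undefined. 0a->0: no, aac/ac meet in 0 with "c" left. Open state 1: 0a->1.
b: 0b undefined. 0b->0: no, b/bb meet in 0. 0b->1: no, b/a meet in 1. Open state 2: 0b->2.
c: 0c undefined. 0c->0: ok.
aa: 1a undefined. 1a->0: ok.
ac: 1c undefined. 1c->0: no, aac/ac meet in 0. 1c->1: ok.
bb: 2b undefined. 2b->0: no, aac/bb meet in 0. 2b->1: no, acb/cbbccb meet in 1 with "b" left. 2b->2: no, caacb/bb meet in 2. Open state 3: 2b->3.
bc: 2c undefined. 2c->0: ok.
acb: 1b undefined. 1b->0: ok.
bba: 3a undefined. 3a->0: ok.
bbc: 3c undefined. 3c->0: no, caacb/cbbccb meet in 2. 3c->1: no, aac/cbbccb meet in 0. 3c->2: no, caacb/cbbccb meet in 2. 3c->3: ok.
cba: 2a undefined. 2a->0: ok.
bbccb: 3b undefined. 3b->0: no, aac/cbbccb meet in 0. 3b->1: no, aac/bbccbb meet in 0. 3b->2: no, caacb/cbbccb meet in 2. 3b->3: ok.
All examples now run through 4 states with every (state, symbol) defined. Accept strings end in {0,2}, Reject strings end in {1,3}; accept={0,2}.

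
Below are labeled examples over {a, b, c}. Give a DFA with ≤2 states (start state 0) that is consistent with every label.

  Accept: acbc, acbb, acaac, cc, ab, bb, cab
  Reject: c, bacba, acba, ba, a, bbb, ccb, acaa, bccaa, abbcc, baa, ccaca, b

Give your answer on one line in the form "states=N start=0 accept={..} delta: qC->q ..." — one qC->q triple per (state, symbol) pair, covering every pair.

states=2 start=0 accept={0} delta: 0a->1 0b->1 0c->1 1a->1 1b->0 1c->0

Grow the machine one transition at a time. Run the examples from 0; the earliest place one falls off (shortest prefix, ties alphabetical) gets sent to the lowest-numbered state that keeps every Accept/Reject pair distinguishable — a pair clashes when both reach the same state with identical unread suffix — and to a fresh state only if none does.
a: 0a undefined. 0a->0: no, ab/b meet in 0 with "b" left. Open state 1: 0a->1.
b: 0b undefined. 0b->0: no, bb/bbb meet in 0. 0b->1: ok.
c: 0c undefined. 0c->0: no, cc/c meet in 0. 0c->1: ok.
ab: 1b undefined. 1b->0: ok.
ac: 1c undefined. 1c->0: ok.
ba: 1a undefined. 1a->0: no, acbc/acba meet in 0. 1a->1: ok.
All examples now run through 2 states with every (state, symbol) defined. Accept strings end in {0}, Reject strings end in {1}; accept={0}.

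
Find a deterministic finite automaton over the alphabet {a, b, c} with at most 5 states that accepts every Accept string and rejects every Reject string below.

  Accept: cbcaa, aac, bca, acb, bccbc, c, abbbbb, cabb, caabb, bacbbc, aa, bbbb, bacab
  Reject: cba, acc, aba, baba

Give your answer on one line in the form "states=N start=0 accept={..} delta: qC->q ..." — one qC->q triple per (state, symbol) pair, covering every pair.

State merging on the prefix tree: take the shortest (then alphabetical) example prefix whose next move is undefined and point that move at state 0, else 1, else 2, ...; a target is out if some Accept/Reject pair would then sit in one state with the same input left (inseparable). If every existing state is out, open a new one.
a: 0a undefined. 0a->0: ok.
b: 0b undefined. 0b->0: no, abbbbb/aba meet in 0. Open state 1: 0b->1.
c: 0c undefined. 0c->0: no, aac/acc meet in 0. 0c->1: ok.
ba: 1a undefined. 1a->0: no, aa/aba meet in 0. 1a->1: no, aac/aba meet in 1. Open state 2: 1a->2.
bb: 1b undefined. 1b->0: no, acb/cba meet in 0. 1b->1: ok.
bc: 1c undefined. 1c->0: no, cbcaa/acc meet in 0. 1c->1: no, aac/acc meet in 1. 1c->2: ok.
bab: 2b undefined. 2b->0: no, aa/baba meet in 0. 2b->1: ok.
bac: 2c undefined. 2c->0: no, bccbc/cba meet in 2. 2c->1: no, bccbc/cba meet in 2. 2c->2: no, bccbc/cba meet in 2. Open state 3: 2c->3.
bca: 2a undefined. 2a->0: ok.
baca: 3a undefined. 3a->0: ok.
bacb: 3b undefined. 3b->0: no, bacbbc/cba meet in 2. 3b->1: no, bccbc/cba meet in 2. 3b->2: no, bacbbc/cba meet in 2. 3b->3: ok.
bccbc: 3c undefined. 3c->0: ok.
All examples now run through 4 states with every (state, symbol) defined. Accept strings end in {0,1}, Reject strings end in {2}; accept={0,1}.

states=4 start=0 accept={0,1} delta: 0a->0 0b->1 0c->1 1a->2 1b->1 1c->2 2a->0 2b->1 2c->3 3a->0 3b->3 3c->0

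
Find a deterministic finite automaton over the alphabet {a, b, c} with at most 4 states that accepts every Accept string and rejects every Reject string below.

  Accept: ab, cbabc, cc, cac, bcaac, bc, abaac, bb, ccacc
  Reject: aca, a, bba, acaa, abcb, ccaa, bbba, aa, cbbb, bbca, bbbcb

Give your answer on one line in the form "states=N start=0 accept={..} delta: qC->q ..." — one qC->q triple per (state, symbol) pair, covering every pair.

Fold the examples into a partial DFA from state 0: repeatedly fix the first undefined (state, symbol) met by the shortest-then-alphabetical prefix, trying targets in increasing order and rejecting any under which an Accept and a Reject string meet in one state with the same remainder; add a state when all current targets are rejected. Accepting states are where Accept strings end.
a: 0a undefined. 0a->0: ok.
b: 0b undefined. 0b->0: no, ab/a meet in 0. Open state 1: 0b->1.
c: 0c undefined. 0c->0: no, cc/aca meet in 0. 0c->1: ok.
bb: 1b undefined. 1b->0: no, bb/a meet in 0. 1b->1: no, ab/cbbb meet in 1. Open state 2: 1b->2.
bc: 1c undefined. 1c->0: no, ab/abcb meet in 1. 1c->1: no, bb/abcb meet in 2. 1c->2: ok.
ca: 1a undefined. 1a->0: ok.
bba: 2a undefined. 2a->0: ok.
bbb: 2b undefined. 2b->0: no, ab/cbbb meet in 1. 2b->1: no, ab/abcb meet in 1. 2b->2: no, cbabc/abcb meet in 2. Open state 3: 2b->3.
bbc: 2c undefined. 2c->0: ok.
bbba: 3a undefined. 3a->0: ok.
bbbc: 3c undefined. 3c->0: no, ab/bbbcb meet in 1. 3c->1: no, cbabc/bbbcb meet in 2. 3c->2: ok.
cbbb: 3b undefined. 3b->0: ok.
All examples now run through 4 states with every (state, symbol) defined. Accept strings end in {1,2}, Reject strings end in {0,3}; accept={1,2}.

states=4 start=0 accept={1,2} delta: 0a->0 0b->1 0c->1 1a->0 1b->2 1c->2 2a->0 2b->3 2c->0 3a->0 3b->0 3c->2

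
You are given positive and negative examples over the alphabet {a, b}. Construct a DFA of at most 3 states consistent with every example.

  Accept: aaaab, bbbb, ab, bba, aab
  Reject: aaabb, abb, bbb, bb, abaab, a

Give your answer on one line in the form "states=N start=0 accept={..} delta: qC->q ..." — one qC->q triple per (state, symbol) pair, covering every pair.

Fold the examples into a partial DFA from state 0: repeatedly fix the first undefined (state, symbol) met by the shortest-then-alphabetical prefix, trying targets in increasing order and rejecting any under which an Accept and a Reject string meet in one state with the same remainder; add a state when all current targets are rejected. Accepting states are where Accept strings end.
a: 0a undefined. 0a->0: ok.
b: 0b undefined. 0b->0: no, aaaab/aaabb meet in 0. Open state 1: 0b->1.
bb: 1b undefined. 1b->0: no, aaaab/bbb meet in 1. 1b->1: no, aaaab/aaabb meet in 1. Open state 2: 1b->2.
aba: 1a undefined. 1a->0: no, aaaab/abaab meet in 1. 1a->1: ok.
bba: 2a undefined. 2a->0: no, bba/a meet in 0. 2a->1: ok.
bbb: 2b undefined. 2b->0: ok.
All examples now run through 3 states with every (state, symbol) defined. Accept strings end in {1}, Reject strings end in {0,2}; accept={1}.

states=3 start=0 accept={1} delta: 0a->0 0b->1 1a->1 1b->2 2a->1 2b->0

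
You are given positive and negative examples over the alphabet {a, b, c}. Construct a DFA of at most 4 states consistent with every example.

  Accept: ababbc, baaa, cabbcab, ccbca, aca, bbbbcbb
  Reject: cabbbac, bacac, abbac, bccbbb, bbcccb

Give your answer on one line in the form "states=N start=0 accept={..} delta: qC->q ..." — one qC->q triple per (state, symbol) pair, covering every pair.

states=4 start=0 accept={0,1,3} delta: 0a->0 0b->1 0c->0 1a->1 1b->2 1c->2 2a->1 2b->2 2c->3 3a->0 3b->0 3c->1

Fold the examples into a partial DFA from state 0: repeatedly fix the first undefined (state, symbol) met by the shortest-then-alphabetical prefix, trying targets in increasing order and rejecting any under which an Accept and a Reject string meet in one state with the same remainder; add a state when all current targets are rejected. Accepting states are where Accept strings end.
a: 0a undefined. 0a->0: ok.
b: 0b undefined. 0b->0: no, ababbc/abbac meet in 0 with "c" left. Open state 1: 0b->1.
c: 0c undefined. 0c->0: ok.
ba: 1a undefined. 1a->0: no, baaa/bacac meet in 0. 1a->1: ok.
bb: 1b undefined. 1b->0: no, ababbc/cabbbac meet in 1 with "c" left. 1b->1: no, ababbc/cabbbac meet in 1 with "c" left. Open state 2: 1b->2.
bc: 1c undefined. 1c->0: no, ccbca/bacac meet in 0. 1c->1: no, baaa/bacac meet in 1. 1c->2: ok.
bbb: 2b undefined. 2b->0: no, ababbc/cabbbac meet in 0. 2b->1: no, ababbc/cabbbac meet in 2. 2b->2: ok.
bbc: 2c undefined. 2c->0: no, baaa/bbcccb meet in 1. 2c->1: no, cabbcab/bccbbb meet in 2. 2c->2: no, ababbc/bccbbb meet in 2. Open state 3: 2c->3.
abba: 2a undefined. 2a->0: no, ccbca/cabbbac meet in 0. 2a->1: ok.
bbcc: 3c undefined. 3c->0: no, baaa/bbcccb meet in 1. 3c->1: ok.
bccb: 3b undefined. 3b->0: ok.
cabbca: 3a undefined. 3a->0: ok.
All examples now run through 4 states with every (state, symbol) defined. Accept strings end in {0,1,3}, Reject strings end in {2}; accept={0,1,3}.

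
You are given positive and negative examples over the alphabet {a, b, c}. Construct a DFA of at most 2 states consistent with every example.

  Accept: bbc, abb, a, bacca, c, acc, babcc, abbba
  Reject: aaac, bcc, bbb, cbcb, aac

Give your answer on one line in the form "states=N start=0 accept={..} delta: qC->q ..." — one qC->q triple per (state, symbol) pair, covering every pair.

states=2 start=0 accept={1} delta: 0a->1 0b->0 0c->1 1a->1 1b->1 1c->0

Grow the machine one transition at a time. Run the examples from 0; the earliest place one falls off (shortest prefix, ties alphabetical) gets sent to the lowest-numbered state that keeps every Accept/Reject pair distinguishable — a pair clashes when both reach the same state with identical unread suffix — and to a fresh state only if none does.
a: 0a undefined. 0a->0: no, c/aaac meet in 0 with "c" left. Open state 1: 0a->1.
b: 0b undefined. 0b->0: ok.
c: 0c undefined. 0c->0: no, bbc/bcc meet in 0. 0c->1: ok.
aa: 1a undefined. 1a->0: no, bbc/aac meet in 1. 1a->1: ok.
ab: 1b undefined. 1b->0: no, abb/bbb meet in 0. 1b->1: ok.
ac: 1c undefined. 1c->0: ok.
All examples now run through 2 states with every (state, symbol) defined. Accept strings end in {1}, Reject strings end in {0}; accept={1}.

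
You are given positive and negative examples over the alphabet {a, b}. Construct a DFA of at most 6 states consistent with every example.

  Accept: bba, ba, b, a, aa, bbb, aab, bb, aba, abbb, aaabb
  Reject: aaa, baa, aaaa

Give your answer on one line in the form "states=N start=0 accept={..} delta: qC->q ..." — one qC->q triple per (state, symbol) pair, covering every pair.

State merging on the prefix tree: take the shortest (then alphabetical) example prefix whose next move is undefined and point that move at state 0, else 1, else 2, ...; a target is out if some Accept/Reject pair would then sit in one state with the same input left (inseparable). If every existing state is out, open a new one.
a: 0a undefined. 0a->0: no, a/aaa meet in 0. Open state 1: 0a->1.
b: 0b undefined. 0b->0: no, aa/baa meet in 1 with "a" left. 0b->1: ok.
aa: 1a undefined. 1a->0: no, ba/aaaa meet in 0. 1a->1: no, ba/aaa meet in 1. Open state 2: 1a->2.
ab: 1b undefined. 1b->0: ok.
aaa: 2a undefined. 2a->0: no, bba/aaaa meet in 1. 2a->1: no, bba/aaa meet in 1. 2a->2: no, ba/aaa meet in 2. Open state 3: 2a->3.
aab: 2b undefined. 2b->0: ok.
aaaa: 3a undefined. 3a->0: no, aab/aaaa meet in 0. 3a->1: no, bba/aaaa meet in 1. 3a->2: no, ba/aaaa meet in 2. 3a->3: ok.
aaab: 3b undefined. 3b->0: ok.
All examples now run through 4 states with every (state, symbol) defined. Accept strings end in {0,1,2}, Reject strings end in {3}; accept={0,1,2}.

states=4 start=0 accept={0,1,2} delta: 0a->1 0b->1 1a->2 1b->0 2a->3 2b->0 3a->3 3b->0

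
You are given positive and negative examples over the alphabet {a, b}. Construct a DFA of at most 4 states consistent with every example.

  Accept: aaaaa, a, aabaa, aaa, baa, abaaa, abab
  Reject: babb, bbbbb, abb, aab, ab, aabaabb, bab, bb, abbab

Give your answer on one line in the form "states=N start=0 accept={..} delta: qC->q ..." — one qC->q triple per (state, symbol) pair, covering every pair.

State merging on the prefix tree: take the shortest (then alphabetical) example prefix whose next move is undefined and point that move at state 0, else 1, else 2, ...; a target is out if some Accept/Reject pair would then sit in one state with the same input left (inseparable). If every existing state is out, open a new one.
a: 0a undefined. 0a->0: no, abab/bab meet in 0 with "bab" left. Open state 1: 0a->1.
b: 0b undefined. 0b->0: ok.
aa: 1a undefined. 1a->0: no, aabaa/bbbbb meet in 0. 1a->1: ok.
ab: 1b undefined. 1b->0: no, abab/babb meet in 0. 1b->1: no, aaaaa/babb meet in 1. Open state 2: 1b->2.
aba: 2a undefined. 2a->0: no, abab/bbbbb meet in 0. 2a->1: no, abab/aab meet in 2. 2a->2: no, aabaa/aab meet in 2. Open state 3: 2a->3.
abb: 2b undefined. 2b->0: ok.
abaa: 3a undefined. 3a->0: no, aabaa/babb meet in 0. 3a->1: ok.
abab: 3b undefined. 3b->0: no, abab/babb meet in 0. 3b->1: ok.
All examples now run through 4 states with every (state, symbol) defined. Accept strings end in {1}, Reject strings end in {0,2}; accept={1}.

states=4 start=0 accept={1} delta: 0a->1 0b->0 1a->1 1b->2 2a->3 2b->0 3a->1 3b->1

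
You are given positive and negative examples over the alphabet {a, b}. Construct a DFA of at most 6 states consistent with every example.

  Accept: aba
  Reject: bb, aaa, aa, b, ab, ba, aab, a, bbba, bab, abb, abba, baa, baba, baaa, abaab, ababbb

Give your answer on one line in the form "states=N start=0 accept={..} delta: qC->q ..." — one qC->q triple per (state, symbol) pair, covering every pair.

states=4 start=0 accept={3} delta: 0a->1 0b->1 1a->0 1b->2 2a->3 2b->0 3a->0 3b->0

Grow the machine one transition at a time. Run the examples from 0; the earliest place one falls off (shortest prefix, ties alphabetical) gets sent to the lowest-numbered state that keeps every Accept/Reject pair distinguishable — a pair clashes when both reach the same state with identical unread suffix — and to a fresh state only if none does.
a: 0a undefined. 0a->0: no, aba/ba meet in 0 with "ba" left. Open state 1: 0a->1.
b: 0b undefined. 0b->0: no, aba/baba meet in 1 with "ba" left. 0b->1: ok.
aa: 1a undefined. 1a->0: ok.
ab: 1b undefined. 1b->0: no, aba/aaa meet in 1. 1b->1: no, aba/aa meet in 0. Open state 2: 1b->2.
aba: 2a undefined. 2a->0: no, aba/aa meet in 0. 2a->1: no, aba/aaa meet in 1. 2a->2: no, aba/bb meet in 2. Open state 3: 2a->3.
abb: 2b undefined. 2b->0: ok.
abaa: 3a undefined. 3a->0: ok.
abab: 3b undefined. 3b->0: ok.
All examples now run through 4 states with every (state, symbol) defined. Accept strings end in {3}, Reject strings end in {0,1,2}; accept={3}.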